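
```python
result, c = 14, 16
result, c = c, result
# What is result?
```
Trace:
  result=14, c=16
  result=16, c=14

Final answer: 16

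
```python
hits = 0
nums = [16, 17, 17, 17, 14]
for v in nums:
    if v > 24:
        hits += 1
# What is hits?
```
Trace:
  hits=0
  hits=0, v=16
  hits=0, v=17
  hits=0, v=17
  hits=0, v=17
  hits=0, v=14

Final answer: 0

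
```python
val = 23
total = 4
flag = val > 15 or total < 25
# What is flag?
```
Trace:
  val=23
  val=23, total=4
  val=23, total=4, flag=True

Final answer: True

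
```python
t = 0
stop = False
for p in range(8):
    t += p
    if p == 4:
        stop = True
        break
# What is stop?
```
Trace:
  t=0
  t=0, stop=False
  t=0, stop=False, p=0
  t=1, stop=False, p=1
  t=3, stop=False, p=2
  t=6, stop=False, p=3
  t=10, stop=True, p=4

Final answer: True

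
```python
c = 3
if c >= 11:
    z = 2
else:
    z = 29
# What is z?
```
Trace:
  c=3
  c=3, z=29

Final answer: 29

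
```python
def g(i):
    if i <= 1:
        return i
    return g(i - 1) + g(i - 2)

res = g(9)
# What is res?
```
Call trace (a repeated sub-call is expanded the first time; later identical calls just restate its return value):
g(i=9)
  g(i=8)
    g(i=7)
      g(i=6)
        g(i=5)
          g(i=4)
            g(i=3)
              g(i=2)
                g(i=1)
                -> return 1
                g(i=0)
                -> return 0
              -> return 1
              g(i=1)
              -> return 1
            -> return 2
            g(i=2) -> return 1  (same call as traced above)
          -> return 3
          g(i=3) -> return 2  (same call as traced above)
        -> return 5
        g(i=4) -> return 3  (same call as traced above)
      -> return 8
      g(i=5) -> return 5  (same call as traced above)
    -> return 13
    g(i=6) -> return 8  (same call as traced above)
  -> return 21
  g(i=7) -> return 13  (same call as traced above)
-> return 34

Final answer: 34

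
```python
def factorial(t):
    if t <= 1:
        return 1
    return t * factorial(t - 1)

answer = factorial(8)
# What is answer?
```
Call trace:
factorial(t=8)
  factorial(t=7)
    factorial(t=6)
      factorial(t=5)
        factorial(t=4)
          factorial(t=3)
            factorial(t=2)
              factorial(t=1)
              -> return 1
            -> return 2
          -> return 6
        -> return 24
      -> return 120
    -> return 720
  -> return 5040
-> return 40320

Final answer: 40320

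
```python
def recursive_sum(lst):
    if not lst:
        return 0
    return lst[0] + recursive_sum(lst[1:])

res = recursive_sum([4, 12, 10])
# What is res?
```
Call trace:
recursive_sum(lst=[4, 12, 10])
  recursive_sum(lst=[12, 10])
    recursive_sum(lst=[10])
      recursive_sum(lst=[])
      -> return 0
    -> return 10
  -> return 22
-> return 26

Final answer: 26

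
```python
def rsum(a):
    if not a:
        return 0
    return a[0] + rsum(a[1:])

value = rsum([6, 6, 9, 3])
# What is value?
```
Call trace:
rsum(a=[6, 6, 9, 3])
  rsum(a=[6, 9, 3])
    rsum(a=[9, 3])
      rsum(a=[3])
        rsum(a=[])
        -> return 0
      -> return 3
    -> return 12
  -> return 18
-> return 24

Final answer: 24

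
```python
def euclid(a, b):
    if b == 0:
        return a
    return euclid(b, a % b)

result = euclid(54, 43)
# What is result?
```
Call trace:
euclid(a=54, b=43)
  euclid(a=43, b=11)
    euclid(a=11, b=10)
      euclid(a=10, b=1)
        euclid(a=1, b=0)
        -> return 1
      -> return 1
    -> return 1
  -> return 1
-> return 1

Final answer: 1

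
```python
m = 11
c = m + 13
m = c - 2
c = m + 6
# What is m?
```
Trace:
  m=11
  m=11, c=24
  m=22, c=24
  m=22, c=28

Final answer: 22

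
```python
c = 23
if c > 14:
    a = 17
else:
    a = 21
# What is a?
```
Trace:
  c=23
  c=23, a=17

Final answer: 17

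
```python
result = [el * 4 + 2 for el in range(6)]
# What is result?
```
Trace:
  el=0
  el=1
  el=2
  el=3
  el=4
  el=5
  result=[2, 6, 10, 14, 18, 22]

Final answer: [2, 6, 10, 14, 18, 22]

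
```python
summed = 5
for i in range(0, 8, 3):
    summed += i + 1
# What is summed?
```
Trace:
  summed=5
  summed=6, i=0
  summed=10, i=3
  summed=17, i=6

Final answer: 17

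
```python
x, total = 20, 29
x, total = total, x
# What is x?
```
Trace:
  x=20, total=29
  x=29, total=20

Final answer: 29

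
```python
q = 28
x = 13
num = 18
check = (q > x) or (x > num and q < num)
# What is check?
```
Trace:
  q=28
  q=28, x=13
  q=28, x=13, num=18
  q=28, x=13, num=18, check=True

Final answer: True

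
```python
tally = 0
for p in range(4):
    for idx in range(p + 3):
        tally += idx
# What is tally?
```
Trace:
  tally=0
  tally=0, p=0, idx=0
  tally=1, p=0, idx=1
  tally=3, p=0, idx=2
  tally=3, p=1, idx=0
  tally=4, p=1, idx=1
  tally=6, p=1, idx=2
  tally=9, p=1, idx=3
  tally=9, p=2, idx=0
  tally=10, p=2, idx=1
  tally=12, p=2, idx=2
  tally=15, p=2, idx=3
  tally=19, p=2, idx=4
  tally=19, p=3, idx=0
  tally=20, p=3, idx=1
  tally=22, p=3, idx=2
  tally=25, p=3, idx=3
  tally=29, p=3, idx=4
  tally=34, p=3, idx=5

Final answer: 34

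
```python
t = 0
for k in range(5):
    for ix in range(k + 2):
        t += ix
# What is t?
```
Trace:
  t=0
  t=0, k=0, ix=0
  t=1, k=0, ix=1
  t=1, k=1, ix=0
  t=2, k=1, ix=1
  t=4, k=1, ix=2
  t=4, k=2, ix=0
  t=5, k=2, ix=1
  t=7, k=2, ix=2
  t=10, k=2, ix=3
  t=10, k=3, ix=0
  t=11, k=3, ix=1
  t=13, k=3, ix=2
  t=16, k=3, ix=3
  t=20, k=3, ix=4
  t=20, k=4, ix=0
  t=21, k=4, ix=1
  t=23, k=4, ix=2
  t=26, k=4, ix=3
  t=30, k=4, ix=4
  t=35, k=4, ix=5

Final answer: 35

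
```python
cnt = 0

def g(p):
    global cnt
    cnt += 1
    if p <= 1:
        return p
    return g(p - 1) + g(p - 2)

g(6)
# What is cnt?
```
Call trace (a repeated sub-call is expanded the first time; later identical calls just restate its return value):
g(p=6)
  g(p=5)
    g(p=4)
      g(p=3)
        g(p=2)
          g(p=1)
          -> return 1
          g(p=0)
          -> return 0
        -> return 1
        g(p=1)
        -> return 1
      -> return 2
      g(p=2) -> return 1  (same call as traced above)
    -> return 3
    g(p=3) -> return 2  (same call as traced above)
  -> return 5
  g(p=4) -> return 3  (same call as traced above)
-> return 8

cnt is incremented once per call, so count the calls in each subtree. Let C(p) = number of calls made by g(p).
C(0) = C(1) = 1 (base case, no recursion); C(p) = 1 + C(p - 1) + C(p - 2) otherwise.
C(2) = 1 + C(1) + C(0) = 1 + 1 + 1 = 3
C(3) = 1 + C(2) + C(1) = 1 + 3 + 1 = 5
C(4) = 1 + C(3) + C(2) = 1 + 5 + 3 = 9
C(5) = 1 + C(4) + C(3) = 1 + 9 + 5 = 15
C(6) = 1 + C(5) + C(4) = 1 + 15 + 9 = 25
cnt = C(6) = 25

Final answer: 25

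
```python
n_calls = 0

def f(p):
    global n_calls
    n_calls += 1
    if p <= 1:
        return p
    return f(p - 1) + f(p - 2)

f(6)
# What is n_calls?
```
Call trace (a repeated sub-call is expanded the first time; later identical calls just restate its return value):
f(p=6)
  f(p=5)
    f(p=4)
      f(p=3)
        f(p=2)
          f(p=1)
          -> return 1
          f(p=0)
          -> return 0
        -> return 1
        f(p=1)
        -> return 1
      -> return 2
      f(p=2) -> return 1  (same call as traced above)
    -> return 3
    f(p=3) -> return 2  (same call as traced above)
  -> return 5
  f(p=4) -> return 3  (same call as traced above)
-> return 8

n_calls is incremented once per call, so count the calls in each subtree. Let C(p) = number of calls made by f(p).
C(0) = C(1) = 1 (base case, no recursion); C(p) = 1 + C(p - 1) + C(p - 2) otherwise.
C(2) = 1 + C(1) + C(0) = 1 + 1 + 1 = 3
C(3) = 1 + C(2) + C(1) = 1 + 3 + 1 = 5
C(4) = 1 + C(3) + C(2) = 1 + 5 + 3 = 9
C(5) = 1 + C(4) + C(3) = 1 + 9 + 5 = 15
C(6) = 1 + C(5) + C(4) = 1 + 15 + 9 = 25
n_calls = C(6) = 25

Final answer: 25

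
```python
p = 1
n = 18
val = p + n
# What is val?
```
Trace:
  p=1
  p=1, n=18
  p=1, n=18, val=19

Final answer: 19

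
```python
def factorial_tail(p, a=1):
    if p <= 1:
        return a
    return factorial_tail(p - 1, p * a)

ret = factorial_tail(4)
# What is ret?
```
Call trace:
factorial_tail(p=4, a=1)
  factorial_tail(p=3, a=4)
    factorial_tail(p=2, a=12)
      factorial_tail(p=1, a=24)
      -> return 24
    -> return 24
  -> return 24
-> return 24

Final answer: 24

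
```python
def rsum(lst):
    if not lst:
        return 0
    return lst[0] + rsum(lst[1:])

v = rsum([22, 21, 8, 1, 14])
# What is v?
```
Call trace:
rsum(lst=[22, 21, 8, 1, 14])
  rsum(lst=[21, 8, 1, 14])
    rsum(lst=[8, 1, 14])
      rsum(lst=[1, 14])
        rsum(lst=[14])
          rsum(lst=[])
          -> return 0
        -> return 14
      -> return 15
    -> return 23
  -> return 44
-> return 66

Final answer: 66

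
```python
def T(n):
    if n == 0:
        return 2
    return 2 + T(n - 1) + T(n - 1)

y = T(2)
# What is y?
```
Call trace (a repeated sub-call is expanded the first time; later identical calls just restate its return value):
T(n=2)
  T(n=1)
    T(n=0)
    -> return 2
    T(n=0)
    -> return 2
  -> return 6
  T(n=1) -> return 6  (same call as traced above)
-> return 14

Final answer: 14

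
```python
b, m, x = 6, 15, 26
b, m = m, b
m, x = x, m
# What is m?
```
Trace:
  b=6, m=15, x=26
  b=15, m=6, x=26
  b=15, m=26, x=6

Final answer: 26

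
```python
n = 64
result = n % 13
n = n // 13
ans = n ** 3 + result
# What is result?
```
Trace:
  n=64
  n=64, result=12
  n=4, result=12
  n=4, result=12, ans=76

Final answer: 12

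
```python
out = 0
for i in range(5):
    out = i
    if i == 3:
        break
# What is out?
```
Trace:
  out=0
  out=0, i=0
  out=1, i=1
  out=2, i=2
  out=3, i=3

Final answer: 3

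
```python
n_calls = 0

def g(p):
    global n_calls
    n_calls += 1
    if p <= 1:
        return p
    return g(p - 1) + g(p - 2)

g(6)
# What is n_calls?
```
Call trace (a repeated sub-call is expanded the first time; later identical calls just restate its return value):
g(p=6)
  g(p=5)
    g(p=4)
      g(p=3)
        g(p=2)
          g(p=1)
          -> return 1
          g(p=0)
          -> return 0
        -> return 1
        g(p=1)
        -> return 1
      -> return 2
      g(p=2) -> return 1  (same call as traced above)
    -> return 3
    g(p=3) -> return 2  (same call as traced above)
  -> return 5
  g(p=4) -> return 3  (same call as traced above)
-> return 8

n_calls is incremented once per call, so count the calls in each subtree. Let C(p) = number of calls made by g(p).
C(0) = C(1) = 1 (base case, no recursion); C(p) = 1 + C(p - 1) + C(p - 2) otherwise.
C(2) = 1 + C(1) + C(0) = 1 + 1 + 1 = 3
C(3) = 1 + C(2) + C(1) = 1 + 3 + 1 = 5
C(4) = 1 + C(3) + C(2) = 1 + 5 + 3 = 9
C(5) = 1 + C(4) + C(3) = 1 + 9 + 5 = 15
C(6) = 1 + C(5) + C(4) = 1 + 15 + 9 = 25
n_calls = C(6) = 25

Final answer: 25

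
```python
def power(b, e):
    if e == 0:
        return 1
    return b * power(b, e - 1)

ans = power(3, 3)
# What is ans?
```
Call trace:
power(b=3, e=3)
  power(b=3, e=2)
    power(b=3, e=1)
      power(b=3, e=0)
      -> return 1
    -> return 3
  -> return 9
-> return 27

Final answer: 27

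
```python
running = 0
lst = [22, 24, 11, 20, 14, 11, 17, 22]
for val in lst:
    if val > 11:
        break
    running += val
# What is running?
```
Trace:
  running=0
  running=0, val=22

Final answer: 0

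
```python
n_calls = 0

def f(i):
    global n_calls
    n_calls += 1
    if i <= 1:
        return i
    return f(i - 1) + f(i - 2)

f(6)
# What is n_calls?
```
Call trace (a repeated sub-call is expanded the first time; later identical calls just restate its return value):
f(i=6)
  f(i=5)
    f(i=4)
      f(i=3)
        f(i=2)
          f(i=1)
          -> return 1
          f(i=0)
          -> return 0
        -> return 1
        f(i=1)
        -> return 1
      -> return 2
      f(i=2) -> return 1  (same call as traced above)
    -> return 3
    f(i=3) -> return 2  (same call as traced above)
  -> return 5
  f(i=4) -> return 3  (same call as traced above)
-> return 8

n_calls is incremented once per call, so count the calls in each subtree. Let C(i) = number of calls made by f(i).
C(0) = C(1) = 1 (base case, no recursion); C(i) = 1 + C(i - 1) + C(i - 2) otherwise.
C(2) = 1 + C(1) + C(0) = 1 + 1 + 1 = 3
C(3) = 1 + C(2) + C(1) = 1 + 3 + 1 = 5
C(4) = 1 + C(3) + C(2) = 1 + 5 + 3 = 9
C(5) = 1 + C(4) + C(3) = 1 + 9 + 5 = 15
C(6) = 1 + C(5) + C(4) = 1 + 15 + 9 = 25
n_calls = C(6) = 25

Final answer: 25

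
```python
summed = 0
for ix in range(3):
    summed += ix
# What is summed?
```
Trace:
  summed=0
  summed=0, ix=0
  summed=1, ix=1
  summed=3, ix=2

Final answer: 3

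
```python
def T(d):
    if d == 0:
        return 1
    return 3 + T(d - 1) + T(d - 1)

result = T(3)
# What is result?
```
Call trace (a repeated sub-call is expanded the first time; later identical calls just restate its return value):
T(d=3)
  T(d=2)
    T(d=1)
      T(d=0)
      -> return 1
      T(d=0)
      -> return 1
    -> return 5
    T(d=1) -> return 5  (same call as traced above)
  -> return 13
  T(d=2) -> return 13  (same call as traced above)
-> return 29

Final answer: 29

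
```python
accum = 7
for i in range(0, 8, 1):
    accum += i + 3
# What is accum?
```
Trace:
  accum=7
  accum=10, i=0
  accum=14, i=1
  accum=19, i=2
  accum=25, i=3
  accum=32, i=4
  accum=40, i=5
  accum=49, i=6
  accum=59, i=7

Final answer: 59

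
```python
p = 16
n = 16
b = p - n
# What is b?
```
Trace:
  p=16
  p=16, n=16
  p=16, n=16, b=0

Final answer: 0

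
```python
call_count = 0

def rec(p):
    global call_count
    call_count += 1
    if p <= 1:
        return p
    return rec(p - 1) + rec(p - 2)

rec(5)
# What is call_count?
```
Call trace (a repeated sub-call is expanded the first time; later identical calls just restate its return value):
rec(p=5)
  rec(p=4)
    rec(p=3)
      rec(p=2)
        rec(p=1)
        -> return 1
        rec(p=0)
        -> return 0
      -> return 1
      rec(p=1)
      -> return 1
    -> return 2
    rec(p=2) -> return 1  (same call as traced above)
  -> return 3
  rec(p=3) -> return 2  (same call as traced above)
-> return 5

call_count is incremented once per call, so count the calls in each subtree. Let C(p) = number of calls made by rec(p).
C(0) = C(1) = 1 (base case, no recursion); C(p) = 1 + C(p - 1) + C(p - 2) otherwise.
C(2) = 1 + C(1) + C(0) = 1 + 1 + 1 = 3
C(3) = 1 + C(2) + C(1) = 1 + 3 + 1 = 5
C(4) = 1 + C(3) + C(2) = 1 + 5 + 3 = 9
C(5) = 1 + C(4) + C(3) = 1 + 9 + 5 = 15
call_count = C(5) = 15

Final answer: 15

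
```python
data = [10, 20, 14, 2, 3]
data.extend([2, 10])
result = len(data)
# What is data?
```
Trace:
  data=[10, 20, 14, 2, 3]
  data=[10, 20, 14, 2, 3, 2, 10]
  data=[10, 20, 14, 2, 3, 2, 10], result=7

Final answer: [10, 20, 14, 2, 3, 2, 10]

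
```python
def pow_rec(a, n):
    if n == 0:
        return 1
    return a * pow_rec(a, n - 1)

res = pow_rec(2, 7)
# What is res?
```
Call trace:
pow_rec(a=2, n=7)
  pow_rec(a=2, n=6)
    pow_rec(a=2, n=5)
      pow_rec(a=2, n=4)
        pow_rec(a=2, n=3)
          pow_rec(a=2, n=2)
            pow_rec(a=2, n=1)
              pow_rec(a=2, n=0)
              -> return 1
            -> return 2
          -> return 4
        -> return 8
      -> return 16
    -> return 32
  -> return 64
-> return 128

Final answer: 128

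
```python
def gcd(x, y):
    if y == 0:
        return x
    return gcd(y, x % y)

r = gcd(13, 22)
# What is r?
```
Call trace:
gcd(x=13, y=22)
  gcd(x=22, y=13)
    gcd(x=13, y=9)
      gcd(x=9, y=4)
        gcd(x=4, y=1)
          gcd(x=1, y=0)
          -> return 1
        -> return 1
      -> return 1
    -> return 1
  -> return 1
-> return 1

Final answer: 1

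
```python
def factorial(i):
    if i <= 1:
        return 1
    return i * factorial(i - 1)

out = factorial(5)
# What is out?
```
Call trace:
factorial(i=5)
  factorial(i=4)
    factorial(i=3)
      factorial(i=2)
        factorial(i=1)
        -> return 1
      -> return 2
    -> return 6
  -> return 24
-> return 120

Final answer: 120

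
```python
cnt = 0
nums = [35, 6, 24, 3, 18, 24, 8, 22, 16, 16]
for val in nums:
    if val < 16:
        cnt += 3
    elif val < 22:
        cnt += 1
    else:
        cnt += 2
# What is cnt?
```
Trace:
  cnt=0
  cnt=2, val=35
  cnt=5, val=6
  cnt=7, val=24
  cnt=10, val=3
  cnt=11, val=18
  cnt=13, val=24
  cnt=16, val=8
  cnt=18, val=22
  cnt=19, val=16
  cnt=20, val=16

Final answer: 20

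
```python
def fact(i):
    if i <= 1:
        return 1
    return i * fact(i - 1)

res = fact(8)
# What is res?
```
Call trace:
fact(i=8)
  fact(i=7)
    fact(i=6)
      fact(i=5)
        fact(i=4)
          fact(i=3)
            fact(i=2)
              fact(i=1)
              -> return 1
            -> return 2
          -> return 6
        -> return 24
      -> return 120
    -> return 720
  -> return 5040
-> return 40320

Final answer: 40320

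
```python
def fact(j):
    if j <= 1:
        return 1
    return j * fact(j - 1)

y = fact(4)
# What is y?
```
Call trace:
fact(j=4)
  fact(j=3)
    fact(j=2)
      fact(j=1)
      -> return 1
    -> return 2
  -> return 6
-> return 24

Final answer: 24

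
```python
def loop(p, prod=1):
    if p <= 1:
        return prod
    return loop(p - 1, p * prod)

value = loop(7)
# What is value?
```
Call trace:
loop(p=7, prod=1)
  loop(p=6, prod=7)
    loop(p=5, prod=42)
      loop(p=4, prod=210)
        loop(p=3, prod=840)
          loop(p=2, prod=2520)
            loop(p=1, prod=5040)
            -> return 5040
          -> return 5040
        -> return 5040
      -> return 5040
    -> return 5040
  -> return 5040
-> return 5040

Final answer: 5040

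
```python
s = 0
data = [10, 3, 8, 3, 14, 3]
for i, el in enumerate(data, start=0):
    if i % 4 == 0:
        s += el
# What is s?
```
Trace:
  s=0
  s=10, i=0, el=10
  s=10, i=1, el=3
  s=10, i=2, el=8
  s=10, i=3, el=3
  s=24, i=4, el=14
  s=24, i=5, el=3

Final answer: 24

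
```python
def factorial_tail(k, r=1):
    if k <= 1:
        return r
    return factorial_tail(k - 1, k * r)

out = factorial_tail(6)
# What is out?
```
Call trace:
factorial_tail(k=6, r=1)
  factorial_tail(k=5, r=6)
    factorial_tail(k=4, r=30)
      factorial_tail(k=3, r=120)
        factorial_tail(k=2, r=360)
          factorial_tail(k=1, r=720)
          -> return 720
        -> return 720
      -> return 720
    -> return 720
  -> return 720
-> return 720

Final answer: 720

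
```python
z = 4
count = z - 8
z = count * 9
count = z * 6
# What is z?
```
Trace:
  z=4
  z=4, count=-4
  z=-36, count=-4
  z=-36, count=-216

Final answer: -36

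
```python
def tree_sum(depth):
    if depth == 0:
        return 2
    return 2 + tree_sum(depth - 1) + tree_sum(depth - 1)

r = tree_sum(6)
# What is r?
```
Call trace (a repeated sub-call is expanded the first time; later identical calls just restate its return value):
tree_sum(depth=6)
  tree_sum(depth=5)
    tree_sum(depth=4)
      tree_sum(depth=3)
        tree_sum(depth=2)
          tree_sum(depth=1)
            tree_sum(depth=0)
            -> return 2
            tree_sum(depth=0)
            -> return 2
          -> return 6
          tree_sum(depth=1) -> return 6  (same call as traced above)
        -> return 14
        tree_sum(depth=2) -> return 14  (same call as traced above)
      -> return 30
      tree_sum(depth=3) -> return 30  (same call as traced above)
    -> return 62
    tree_sum(depth=4) -> return 62  (same call as traced above)
  -> return 126
  tree_sum(depth=5) -> return 126  (same call as traced above)
-> return 254

Final answer: 254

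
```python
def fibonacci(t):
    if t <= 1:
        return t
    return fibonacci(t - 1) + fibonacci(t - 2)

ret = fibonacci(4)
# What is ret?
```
Call trace (a repeated sub-call is expanded the first time; later identical calls just restate its return value):
fibonacci(t=4)
  fibonacci(t=3)
    fibonacci(t=2)
      fibonacci(t=1)
      -> return 1
      fibonacci(t=0)
      -> return 0
    -> return 1
    fibonacci(t=1)
    -> return 1
  -> return 2
  fibonacci(t=2) -> return 1  (same call as traced above)
-> return 3

Final answer: 3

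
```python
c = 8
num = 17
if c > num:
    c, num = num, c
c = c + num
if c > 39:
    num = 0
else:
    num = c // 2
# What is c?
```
Trace:
  c=8
  c=8, num=17
  c=8, num=17
  c=25, num=17
  c=25, num=12

Final answer: 25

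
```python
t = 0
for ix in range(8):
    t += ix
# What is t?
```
Trace:
  t=0
  t=0, ix=0
  t=1, ix=1
  t=3, ix=2
  t=6, ix=3
  t=10, ix=4
  t=15, ix=5
  t=21, ix=6
  t=28, ix=7

Final answer: 28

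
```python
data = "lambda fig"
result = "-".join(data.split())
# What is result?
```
Trace:
  data='lambda fig'
  data='lambda fig', result='lambda-fig'

Final answer: 'lambda-fig'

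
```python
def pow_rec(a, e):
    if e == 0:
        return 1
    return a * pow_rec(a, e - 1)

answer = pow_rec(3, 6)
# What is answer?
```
Call trace:
pow_rec(a=3, e=6)
  pow_rec(a=3, e=5)
    pow_rec(a=3, e=4)
      pow_rec(a=3, e=3)
        pow_rec(a=3, e=2)
          pow_rec(a=3, e=1)
            pow_rec(a=3, e=0)
            -> return 1
          -> return 3
        -> return 9
      -> return 27
    -> return 81
  -> return 243
-> return 729

Final answer: 729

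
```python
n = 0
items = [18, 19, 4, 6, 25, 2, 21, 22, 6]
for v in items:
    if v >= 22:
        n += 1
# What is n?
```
Trace:
  n=0
  n=0, v=18
  n=0, v=19
  n=0, v=4
  n=0, v=6
  n=1, v=25
  n=1, v=2
  n=1, v=21
  n=2, v=22
  n=2, v=6

Final answer: 2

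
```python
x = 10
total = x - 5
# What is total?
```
Trace:
  x=10
  x=10, total=5

Final answer: 5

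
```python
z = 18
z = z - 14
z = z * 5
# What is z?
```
Trace:
  z=18
  z=4
  z=20

Final answer: 20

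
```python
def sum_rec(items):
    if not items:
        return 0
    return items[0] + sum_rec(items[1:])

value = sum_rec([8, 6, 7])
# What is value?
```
Call trace:
sum_rec(items=[8, 6, 7])
  sum_rec(items=[6, 7])
    sum_rec(items=[7])
      sum_rec(items=[])
      -> return 0
    -> return 7
  -> return 13
-> return 21

Final answer: 21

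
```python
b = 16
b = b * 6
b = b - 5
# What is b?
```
Trace:
  b=16
  b=96
  b=91

Final answer: 91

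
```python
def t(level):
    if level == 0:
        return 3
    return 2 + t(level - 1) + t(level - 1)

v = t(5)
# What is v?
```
Call trace (a repeated sub-call is expanded the first time; later identical calls just restate its return value):
t(level=5)
  t(level=4)
    t(level=3)
      t(level=2)
        t(level=1)
          t(level=0)
          -> return 3
          t(level=0)
          -> return 3
        -> return 8
        t(level=1) -> return 8  (same call as traced above)
      -> return 18
      t(level=2) -> return 18  (same call as traced above)
    -> return 38
    t(level=3) -> return 38  (same call as traced above)
  -> return 78
  t(level=4) -> return 78  (same call as traced above)
-> return 158

Final answer: 158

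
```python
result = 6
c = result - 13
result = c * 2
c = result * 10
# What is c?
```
Trace:
  result=6
  result=6, c=-7
  result=-14, c=-7
  result=-14, c=-140

Final answer: -140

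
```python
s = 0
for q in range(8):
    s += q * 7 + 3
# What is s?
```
Trace:
  s=0
  s=3, q=0
  s=13, q=1
  s=30, q=2
  s=54, q=3
  s=85, q=4
  s=123, q=5
  s=168, q=6
  s=220, q=7

Final answer: 220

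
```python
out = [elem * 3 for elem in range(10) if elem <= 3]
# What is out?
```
Trace:
  elem=0
  elem=1
  elem=2
  elem=3
  elem=4
  elem=5
  elem=6
  elem=7
  elem=8
  elem=9
  out=[0, 3, 6, 9]

Final answer: [0, 3, 6, 9]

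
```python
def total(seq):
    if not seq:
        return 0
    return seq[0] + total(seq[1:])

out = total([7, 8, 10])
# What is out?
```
Call trace:
total(seq=[7, 8, 10])
  total(seq=[8, 10])
    total(seq=[10])
      total(seq=[])
      -> return 0
    -> return 10
  -> return 18
-> return 25

Final answer: 25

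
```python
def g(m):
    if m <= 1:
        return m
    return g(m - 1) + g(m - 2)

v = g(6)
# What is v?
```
Call trace (a repeated sub-call is expanded the first time; later identical calls just restate its return value):
g(m=6)
  g(m=5)
    g(m=4)
      g(m=3)
        g(m=2)
          g(m=1)
          -> return 1
          g(m=0)
          -> return 0
        -> return 1
        g(m=1)
        -> return 1
      -> return 2
      g(m=2) -> return 1  (same call as traced above)
    -> return 3
    g(m=3) -> return 2  (same call as traced above)
  -> return 5
  g(m=4) -> return 3  (same call as traced above)
-> return 8

Final answer: 8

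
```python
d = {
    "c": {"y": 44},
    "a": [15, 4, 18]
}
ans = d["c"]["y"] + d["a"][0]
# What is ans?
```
Trace:
  d={'c': {'y': 44}, 'a': [15, 4, 18]}
  d={'c': {'y': 44}, 'a': [15, 4, 18]}, ans=59

Final answer: 59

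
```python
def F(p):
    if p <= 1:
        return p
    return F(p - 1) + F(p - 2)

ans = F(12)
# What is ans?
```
Call trace (a repeated sub-call is expanded the first time; later identical calls just restate its return value):
F(p=12)
  F(p=11)
    F(p=10)
      F(p=9)
        F(p=8)
          F(p=7)
            F(p=6)
              F(p=5)
                F(p=4)
                  F(p=3)
                    F(p=2)
                      F(p=1)
                      -> return 1
                      F(p=0)
                      -> return 0
                    -> return 1
                    F(p=1)
                    -> return 1
                  -> return 2
                  F(p=2) -> return 1  (same call as traced above)
                -> return 3
                F(p=3) -> return 2  (same call as traced above)
              -> return 5
              F(p=4) -> return 3  (same call as traced above)
            -> return 8
            F(p=5) -> return 5  (same call as traced above)
          -> return 13
          F(p=6) -> return 8  (same call as traced above)
        -> return 21
        F(p=7) -> return 13  (same call as traced above)
      -> return 34
      F(p=8) -> return 21  (same call as traced above)
    -> return 55
    F(p=9) -> return 34  (same call as traced above)
  -> return 89
  F(p=10) -> return 55  (same call as traced above)
-> return 144

Final answer: 144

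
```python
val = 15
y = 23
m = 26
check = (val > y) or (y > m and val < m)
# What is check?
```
Trace:
  val=15
  val=15, y=23
  val=15, y=23, m=26
  val=15, y=23, m=26, check=False

Final answer: False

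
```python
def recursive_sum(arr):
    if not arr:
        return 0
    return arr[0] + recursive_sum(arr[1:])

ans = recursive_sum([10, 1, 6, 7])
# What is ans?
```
Call trace:
recursive_sum(arr=[10, 1, 6, 7])
  recursive_sum(arr=[1, 6, 7])
    recursive_sum(arr=[6, 7])
      recursive_sum(arr=[7])
        recursive_sum(arr=[])
        -> return 0
      -> return 7
    -> return 13
  -> return 14
-> return 24

Final answer: 24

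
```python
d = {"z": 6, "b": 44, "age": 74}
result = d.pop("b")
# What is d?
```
Trace:
  d={'z': 6, 'b': 44, 'age': 74}
  d={'z': 6, 'age': 74}, result=44

Final answer: {'z': 6, 'age': 74}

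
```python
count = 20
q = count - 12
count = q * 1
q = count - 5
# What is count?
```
Trace:
  count=20
  count=20, q=8
  count=8, q=8
  count=8, q=3

Final answer: 8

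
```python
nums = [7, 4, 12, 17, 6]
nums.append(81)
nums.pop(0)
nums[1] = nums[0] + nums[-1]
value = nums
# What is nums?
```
Trace:
  nums=[7, 4, 12, 17, 6]
  nums=[7, 4, 12, 17, 6, 81]
  nums=[4, 12, 17, 6, 81]
  nums=[4, 85, 17, 6, 81]
  nums=[4, 85, 17, 6, 81], value=[4, 85, 17, 6, 81]

Final answer: [4, 85, 17, 6, 81]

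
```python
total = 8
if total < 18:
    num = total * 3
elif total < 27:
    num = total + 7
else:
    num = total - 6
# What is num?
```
Trace:
  total=8
  total=8, num=24

Final answer: 24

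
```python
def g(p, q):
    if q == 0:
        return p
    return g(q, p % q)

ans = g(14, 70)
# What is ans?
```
Call trace:
g(p=14, q=70)
  g(p=70, q=14)
    g(p=14, q=0)
    -> return 14
  -> return 14
-> return 14

Final answer: 14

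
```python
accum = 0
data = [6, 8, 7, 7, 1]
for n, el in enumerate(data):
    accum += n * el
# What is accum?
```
Trace:
  accum=0
  accum=0, n=0, el=6
  accum=8, n=1, el=8
  accum=22, n=2, el=7
  accum=43, n=3, el=7
  accum=47, n=4, el=1

Final answer: 47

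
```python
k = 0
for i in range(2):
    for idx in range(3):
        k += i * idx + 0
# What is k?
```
Trace:
  k=0
  k=0, i=0, idx=0
  k=0, i=0, idx=1
  k=0, i=0, idx=2
  k=0, i=1, idx=0
  k=1, i=1, idx=1
  k=3, i=1, idx=2

Final answer: 3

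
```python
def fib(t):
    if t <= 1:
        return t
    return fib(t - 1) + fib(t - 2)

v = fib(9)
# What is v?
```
Call trace (a repeated sub-call is expanded the first time; later identical calls just restate its return value):
fib(t=9)
  fib(t=8)
    fib(t=7)
      fib(t=6)
        fib(t=5)
          fib(t=4)
            fib(t=3)
              fib(t=2)
                fib(t=1)
                -> return 1
                fib(t=0)
                -> return 0
              -> return 1
              fib(t=1)
              -> return 1
            -> return 2
            fib(t=2) -> return 1  (same call as traced above)
          -> return 3
          fib(t=3) -> return 2  (same call as traced above)
        -> return 5
        fib(t=4) -> return 3  (same call as traced above)
      -> return 8
      fib(t=5) -> return 5  (same call as traced above)
    -> return 13
    fib(t=6) -> return 8  (same call as traced above)
  -> return 21
  fib(t=7) -> return 13  (same call as traced above)
-> return 34

Final answer: 34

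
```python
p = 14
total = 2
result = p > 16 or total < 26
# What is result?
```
Trace:
  p=14
  p=14, total=2
  p=14, total=2, result=True

Final answer: True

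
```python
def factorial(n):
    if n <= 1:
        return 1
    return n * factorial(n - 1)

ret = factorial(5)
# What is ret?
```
Call trace:
factorial(n=5)
  factorial(n=4)
    factorial(n=3)
      factorial(n=2)
        factorial(n=1)
        -> return 1
      -> return 2
    -> return 6
  -> return 24
-> return 120

Final answer: 120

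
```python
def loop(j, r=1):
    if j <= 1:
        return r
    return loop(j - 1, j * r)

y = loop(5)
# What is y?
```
Call trace:
loop(j=5, r=1)
  loop(j=4, r=5)
    loop(j=3, r=20)
      loop(j=2, r=60)
        loop(j=1, r=120)
        -> return 120
      -> return 120
    -> return 120
  -> return 120
-> return 120

Final answer: 120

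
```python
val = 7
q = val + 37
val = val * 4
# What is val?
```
Trace:
  val=7
  val=7, q=44
  val=28, q=44

Final answer: 28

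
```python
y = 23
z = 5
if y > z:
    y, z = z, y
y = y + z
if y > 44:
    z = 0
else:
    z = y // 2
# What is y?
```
Trace:
  y=23
  y=23, z=5
  y=5, z=23
  y=28, z=23
  y=28, z=14

Final answer: 28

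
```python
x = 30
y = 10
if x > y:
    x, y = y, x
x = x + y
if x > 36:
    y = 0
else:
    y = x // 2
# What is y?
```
Trace:
  x=30
  x=30, y=10
  x=10, y=30
  x=40, y=30
  x=40, y=0

Final answer: 0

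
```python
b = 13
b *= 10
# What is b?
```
Trace:
  b=13
  b=130

Final answer: 130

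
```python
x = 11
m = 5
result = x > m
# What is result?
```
Trace:
  x=11
  x=11, m=5
  x=11, m=5, result=True

Final answer: True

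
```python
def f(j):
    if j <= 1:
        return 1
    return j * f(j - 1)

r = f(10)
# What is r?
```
Call trace:
f(j=10)
  f(j=9)
    f(j=8)
      f(j=7)
        f(j=6)
          f(j=5)
            f(j=4)
              f(j=3)
                f(j=2)
                  f(j=1)
                  -> return 1
                -> return 2
              -> return 6
            -> return 24
          -> return 120
        -> return 720
      -> return 5040
    -> return 40320
  -> return 362880
-> return 3628800

Final answer: 3628800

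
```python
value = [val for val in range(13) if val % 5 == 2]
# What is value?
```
Trace:
  val=0
  val=1
  val=2
  val=3
  val=4
  val=5
  val=6
  val=7
  val=8
  val=9
  val=10
  val=11
  val=12
  value=[2, 7, 12]

Final answer: [2, 7, 12]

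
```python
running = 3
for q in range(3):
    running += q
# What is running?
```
Trace:
  running=3
  running=3, q=0
  running=4, q=1
  running=6, q=2

Final answer: 6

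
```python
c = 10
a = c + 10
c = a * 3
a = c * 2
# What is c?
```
Trace:
  c=10
  c=10, a=20
  c=60, a=20
  c=60, a=120

Final answer: 60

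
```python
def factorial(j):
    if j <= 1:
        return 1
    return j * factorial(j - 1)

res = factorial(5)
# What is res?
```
Call trace:
factorial(j=5)
  factorial(j=4)
    factorial(j=3)
      factorial(j=2)
        factorial(j=1)
        -> return 1
      -> return 2
    -> return 6
  -> return 24
-> return 120

Final answer: 120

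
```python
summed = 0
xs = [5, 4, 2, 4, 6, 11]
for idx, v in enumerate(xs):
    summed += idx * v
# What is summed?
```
Trace:
  summed=0
  summed=0, idx=0, v=5
  summed=4, idx=1, v=4
  summed=8, idx=2, v=2
  summed=20, idx=3, v=4
  summed=44, idx=4, v=6
  summed=99, idx=5, v=11

Final answer: 99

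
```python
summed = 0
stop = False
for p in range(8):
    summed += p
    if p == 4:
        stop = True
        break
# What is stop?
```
Trace:
  summed=0
  summed=0, stop=False
  summed=0, stop=False, p=0
  summed=1, stop=False, p=1
  summed=3, stop=False, p=2
  summed=6, stop=False, p=3
  summed=10, stop=True, p=4

Final answer: True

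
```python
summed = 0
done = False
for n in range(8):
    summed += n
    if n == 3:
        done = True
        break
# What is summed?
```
Trace:
  summed=0
  summed=0, done=False
  summed=0, done=False, n=0
  summed=1, done=False, n=1
  summed=3, done=False, n=2
  summed=6, done=True, n=3

Final answer: 6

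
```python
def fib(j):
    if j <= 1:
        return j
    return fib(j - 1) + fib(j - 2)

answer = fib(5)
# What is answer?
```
Call trace (a repeated sub-call is expanded the first time; later identical calls just restate its return value):
fib(j=5)
  fib(j=4)
    fib(j=3)
      fib(j=2)
        fib(j=1)
        -> return 1
        fib(j=0)
        -> return 0
      -> return 1
      fib(j=1)
      -> return 1
    -> return 2
    fib(j=2) -> return 1  (same call as traced above)
  -> return 3
  fib(j=3) -> return 2  (same call as traced above)
-> return 5

Final answer: 5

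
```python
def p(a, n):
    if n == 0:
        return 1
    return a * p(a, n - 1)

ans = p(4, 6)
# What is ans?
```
Call trace:
p(a=4, n=6)
  p(a=4, n=5)
    p(a=4, n=4)
      p(a=4, n=3)
        p(a=4, n=2)
          p(a=4, n=1)
            p(a=4, n=0)
            -> return 1
          -> return 4
        -> return 16
      -> return 64
    -> return 256
  -> return 1024
-> return 4096

Final answer: 4096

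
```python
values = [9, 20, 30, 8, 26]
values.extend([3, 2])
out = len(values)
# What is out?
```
Trace:
  values=[9, 20, 30, 8, 26]
  values=[9, 20, 30, 8, 26, 3, 2]
  values=[9, 20, 30, 8, 26, 3, 2], out=7

Final answer: 7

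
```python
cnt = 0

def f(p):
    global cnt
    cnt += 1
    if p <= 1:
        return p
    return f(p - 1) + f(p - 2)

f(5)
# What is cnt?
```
Call trace (a repeated sub-call is expanded the first time; later identical calls just restate its return value):
f(p=5)
  f(p=4)
    f(p=3)
      f(p=2)
        f(p=1)
        -> return 1
        f(p=0)
        -> return 0
      -> return 1
      f(p=1)
      -> return 1
    -> return 2
    f(p=2) -> return 1  (same call as traced above)
  -> return 3
  f(p=3) -> return 2  (same call as traced above)
-> return 5

cnt is incremented once per call, so count the calls in each subtree. Let C(p) = number of calls made by f(p).
C(0) = C(1) = 1 (base case, no recursion); C(p) = 1 + C(p - 1) + C(p - 2) otherwise.
C(2) = 1 + C(1) + C(0) = 1 + 1 + 1 = 3
C(3) = 1 + C(2) + C(1) = 1 + 3 + 1 = 5
C(4) = 1 + C(3) + C(2) = 1 + 5 + 3 = 9
C(5) = 1 + C(4) + C(3) = 1 + 9 + 5 = 15
cnt = C(5) = 15

Final answer: 15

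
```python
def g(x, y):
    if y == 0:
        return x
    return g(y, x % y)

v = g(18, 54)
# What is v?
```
Call trace:
g(x=18, y=54)
  g(x=54, y=18)
    g(x=18, y=0)
    -> return 18
  -> return 18
-> return 18

Final answer: 18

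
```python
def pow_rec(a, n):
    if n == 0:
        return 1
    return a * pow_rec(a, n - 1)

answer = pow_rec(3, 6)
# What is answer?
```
Call trace:
pow_rec(a=3, n=6)
  pow_rec(a=3, n=5)
    pow_rec(a=3, n=4)
      pow_rec(a=3, n=3)
        pow_rec(a=3, n=2)
          pow_rec(a=3, n=1)
            pow_rec(a=3, n=0)
            -> return 1
          -> return 3
        -> return 9
      -> return 27
    -> return 81
  -> return 243
-> return 729

Final answer: 729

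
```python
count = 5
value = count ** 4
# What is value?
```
Trace:
  count=5
  count=5, value=625

Final answer: 625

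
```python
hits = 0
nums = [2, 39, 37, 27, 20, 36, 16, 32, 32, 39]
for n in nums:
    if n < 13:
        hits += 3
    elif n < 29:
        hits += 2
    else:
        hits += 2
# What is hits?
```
Trace:
  hits=0
  hits=3, n=2
  hits=5, n=39
  hits=7, n=37
  hits=9, n=27
  hits=11, n=20
  hits=13, n=36
  hits=15, n=16
  hits=17, n=32
  hits=19, n=32
  hits=21, n=39

Final answer: 21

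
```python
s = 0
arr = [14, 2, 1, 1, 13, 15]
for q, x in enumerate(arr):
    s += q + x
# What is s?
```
Trace:
  s=0
  s=14, q=0, x=14
  s=17, q=1, x=2
  s=20, q=2, x=1
  s=24, q=3, x=1
  s=41, q=4, x=13
  s=61, q=5, x=15

Final answer: 61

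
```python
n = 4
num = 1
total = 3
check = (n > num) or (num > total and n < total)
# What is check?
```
Trace:
  n=4
  n=4, num=1
  n=4, num=1, total=3
  n=4, num=1, total=3, check=True

Final answer: True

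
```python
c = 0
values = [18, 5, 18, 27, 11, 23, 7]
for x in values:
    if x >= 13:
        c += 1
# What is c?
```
Trace:
  c=0
  c=1, x=18
  c=1, x=5
  c=2, x=18
  c=3, x=27
  c=3, x=11
  c=4, x=23
  c=4, x=7

Final answer: 4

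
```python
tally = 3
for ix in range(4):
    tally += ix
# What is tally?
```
Trace:
  tally=3
  tally=3, ix=0
  tally=4, ix=1
  tally=6, ix=2
  tally=9, ix=3

Final answer: 9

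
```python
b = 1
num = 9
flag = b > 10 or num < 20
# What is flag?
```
Trace:
  b=1
  b=1, num=9
  b=1, num=9, flag=True

Final answer: True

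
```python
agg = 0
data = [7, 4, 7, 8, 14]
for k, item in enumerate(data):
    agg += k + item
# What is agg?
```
Trace:
  agg=0
  agg=7, k=0, item=7
  agg=12, k=1, item=4
  agg=21, k=2, item=7
  agg=32, k=3, item=8
  agg=50, k=4, item=14

Final answer: 50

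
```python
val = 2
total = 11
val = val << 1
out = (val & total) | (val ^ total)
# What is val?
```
Trace:
  val=2
  val=2, total=11
  val=4, total=11
  val=4, total=11, out=15

Final answer: 4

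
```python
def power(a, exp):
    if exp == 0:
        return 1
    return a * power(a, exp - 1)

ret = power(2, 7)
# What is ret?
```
Call trace:
power(a=2, exp=7)
  power(a=2, exp=6)
    power(a=2, exp=5)
      power(a=2, exp=4)
        power(a=2, exp=3)
          power(a=2, exp=2)
            power(a=2, exp=1)
              power(a=2, exp=0)
              -> return 1
            -> return 2
          -> return 4
        -> return 8
      -> return 16
    -> return 32
  -> return 64
-> return 128

Final answer: 128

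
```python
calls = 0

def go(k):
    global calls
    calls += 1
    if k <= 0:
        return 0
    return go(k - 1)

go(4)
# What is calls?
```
Call trace:
go(k=4)
  go(k=3)
    go(k=2)
      go(k=1)
        go(k=0)
        -> return 0
      -> return 0
    -> return 0
  -> return 0
-> return 0

calls is incremented once per call. go is entered once for each k = 4, 3, 2, 1, 0 (the k <= 0 call returns without recursing), i.e. 4 + 1 calls.
calls = 5

Final answer: 5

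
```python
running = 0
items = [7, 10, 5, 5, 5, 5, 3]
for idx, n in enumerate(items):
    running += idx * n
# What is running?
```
Trace:
  running=0
  running=0, idx=0, n=7
  running=10, idx=1, n=10
  running=20, idx=2, n=5
  running=35, idx=3, n=5
  running=55, idx=4, n=5
  running=80, idx=5, n=5
  running=98, idx=6, n=3

Final answer: 98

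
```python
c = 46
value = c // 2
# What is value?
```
Trace:
  c=46
  c=46, value=23

Final answer: 23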